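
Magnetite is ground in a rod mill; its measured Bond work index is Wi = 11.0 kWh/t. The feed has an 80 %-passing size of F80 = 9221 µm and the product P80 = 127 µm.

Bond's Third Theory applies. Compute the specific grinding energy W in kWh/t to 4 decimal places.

Bond: W = 10·Wi·(1/√P80 − 1/√F80)
1/√127 = 0.088736;  1/√9221 = 0.010414
W = 10·11.0·(0.088736 − 0.010414) = 8.6154 kWh/t

W = 8.6154 kWh/t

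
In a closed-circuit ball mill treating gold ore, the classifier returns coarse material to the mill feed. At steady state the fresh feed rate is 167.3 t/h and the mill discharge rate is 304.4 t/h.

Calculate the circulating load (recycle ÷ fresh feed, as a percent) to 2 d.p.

CL = 81.95 %

Steady state: M = F + R.
R = M − F = 304.4 − 167.3 = 137.1 t/h
CL = 100·R/F = 100·137.1/167.3 = 81.95 %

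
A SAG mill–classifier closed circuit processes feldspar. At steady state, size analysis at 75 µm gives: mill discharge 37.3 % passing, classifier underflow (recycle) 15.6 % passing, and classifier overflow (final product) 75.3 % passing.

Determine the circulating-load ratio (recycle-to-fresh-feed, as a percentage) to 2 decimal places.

CL = 175.12 %

Two-product formula at 75 µm:
r = (o − d)/(d − u)
r = (75.3 − 37.3)/(37.3 − 15.6) = 38.0/21.7 = 1.7512
CL = 100·r = 175.12 %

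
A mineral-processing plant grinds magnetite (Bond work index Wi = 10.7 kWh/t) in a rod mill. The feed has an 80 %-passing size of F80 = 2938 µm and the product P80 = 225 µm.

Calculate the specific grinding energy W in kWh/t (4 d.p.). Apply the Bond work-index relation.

W = 10·Wi·(P80^(-½) − F80^(-½))
1/√225 = 0.066667;  1/√2938 = 0.018449
W = 10·10.7·(0.066667 − 0.018449) = 5.1593 kWh/t

W = 5.1593 kWh/t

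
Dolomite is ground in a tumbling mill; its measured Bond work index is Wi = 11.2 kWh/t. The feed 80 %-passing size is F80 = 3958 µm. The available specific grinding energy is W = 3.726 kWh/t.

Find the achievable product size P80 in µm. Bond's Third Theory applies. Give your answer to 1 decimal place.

P80 = 413.7 µm

W_Bond = 10·Wi·(1/√P₈₀ − 1/√F₈₀)
⇒ 1/√P80 = W/(10 Wi) + 1/√F80
  = 3.7260/(10·11.2) + 1/√3958 = 0.033268 + 0.015895 = 0.049163
P80 = (1/0.049163)² = 20.3405² = 413.74 µm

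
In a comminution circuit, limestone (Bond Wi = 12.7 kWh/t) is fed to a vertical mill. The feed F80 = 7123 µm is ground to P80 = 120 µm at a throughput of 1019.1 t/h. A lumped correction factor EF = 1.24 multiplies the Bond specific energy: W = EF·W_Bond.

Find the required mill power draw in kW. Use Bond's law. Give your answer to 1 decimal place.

W_Bond = 10·Wi·(1/√P₈₀ − 1/√F₈₀)
W = 10·12.7·(1/√120 − 1/√7123) = 10·12.7·(0.079438) = 10.0887 kWh/t
Apply correction: 10.0887 × 1.24 = 12.5100 kWh/t
Mill draw = 12.5100 × 1019.1 = 12748.9 kW

P = 12748.9 kW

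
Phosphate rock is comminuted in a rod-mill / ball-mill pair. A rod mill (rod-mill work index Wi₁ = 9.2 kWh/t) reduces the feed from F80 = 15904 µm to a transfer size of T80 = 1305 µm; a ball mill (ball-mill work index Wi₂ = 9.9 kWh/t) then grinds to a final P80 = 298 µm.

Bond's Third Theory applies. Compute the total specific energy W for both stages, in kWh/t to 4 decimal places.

W_Bond = 10·Wi·(1/√P₈₀ − 1/√F₈₀)
Stage 1 (15904→1305 µm, Wi₁=9.2): W₁ = 10·9.2·(0.027682 − 0.007930) = 1.8172 kWh/t
Stage 2 (1305→298 µm, Wi₂=9.9): W₂ = 10·9.9·(0.057928 − 0.027682) = 2.9944 kWh/t
W = W₁ + W₂ = 1.8172 + 2.9944 = 4.8116 kWh/t

W = 4.8116 kWh/t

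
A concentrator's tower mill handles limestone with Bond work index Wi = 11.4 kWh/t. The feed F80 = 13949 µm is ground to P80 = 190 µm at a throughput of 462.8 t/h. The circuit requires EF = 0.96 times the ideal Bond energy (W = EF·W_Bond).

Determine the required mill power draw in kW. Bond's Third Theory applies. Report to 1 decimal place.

W = 10 Wi / √P80 − 10 Wi / √F80
W = 10·11.4·(1/√190 − 1/√13949) = 10·11.4·(0.064081) = 7.3052 kWh/t
W_actual = 0.96 × 7.3052 = 7.0130 kWh/t
P_mill = W·ṁ = 7.0130·462.8 = 3245.6 kW

P = 3245.6 kW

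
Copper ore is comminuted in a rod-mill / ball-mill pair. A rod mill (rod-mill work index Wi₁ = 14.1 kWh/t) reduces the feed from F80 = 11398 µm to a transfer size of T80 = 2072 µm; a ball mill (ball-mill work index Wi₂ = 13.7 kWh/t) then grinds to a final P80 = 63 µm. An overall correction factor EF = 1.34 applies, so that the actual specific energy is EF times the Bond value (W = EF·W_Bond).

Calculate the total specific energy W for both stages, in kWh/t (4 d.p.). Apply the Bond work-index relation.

W = 21.4769 kWh/t

W = 10·Wi·[P80^(−½) − F80^(−½)]
Stage 1 (11398→2072 µm, Wi₁=14.1): W₁ = 10·14.1·(0.021969 − 0.009367) = 1.7769 kWh/t
Stage 2 (2072→63 µm, Wi₂=13.7): W₂ = 10·13.7·(0.125988 − 0.021969) = 14.2507 kWh/t
W = W₁ + W₂ = 1.7769 + 14.2507 = 16.0276 kWh/t
Apply correction: 16.0276 × 1.34 = 21.4769 kWh/t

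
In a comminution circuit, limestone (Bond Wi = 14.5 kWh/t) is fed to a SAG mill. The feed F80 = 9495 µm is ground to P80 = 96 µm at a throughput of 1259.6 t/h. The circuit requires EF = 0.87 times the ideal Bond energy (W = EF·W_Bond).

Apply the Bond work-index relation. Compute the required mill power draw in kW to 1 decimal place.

Bond:  W = 10 Wi (1/√P − 1/√F)
W = 10·14.5·(1/√96 − 1/√9495) = 10·14.5·(0.091800) = 13.3109 kWh/t
With EF = 0.87: W = 13.3109·0.87 = 11.5805 kWh/t
P = W·T = 11.5805·1259.6 = 14586.8 kW

P = 14586.8 kW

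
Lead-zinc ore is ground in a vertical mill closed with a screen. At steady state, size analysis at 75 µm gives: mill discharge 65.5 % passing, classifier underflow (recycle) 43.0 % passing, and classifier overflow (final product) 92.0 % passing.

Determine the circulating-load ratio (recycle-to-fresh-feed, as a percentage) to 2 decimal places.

Mass balance on the −75 µm fraction:
(1+r)d = ru + o → r = (o−d)/(d−u)
r = (92.0 − 65.5)/(65.5 − 43.0) = 26.5/22.5 = 1.1778
CL = 100·r = 117.78 %

CL = 117.78 %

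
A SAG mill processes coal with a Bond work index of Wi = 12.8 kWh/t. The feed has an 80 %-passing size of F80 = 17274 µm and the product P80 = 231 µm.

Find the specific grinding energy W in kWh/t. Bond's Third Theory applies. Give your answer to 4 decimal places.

W = 10 Wi (1/√P80 − 1/√F80)  [Bond]
1/√231 = 0.065795;  1/√17274 = 0.007609
W = 10·12.8·(0.065795 − 0.007609) = 7.4479 kWh/t

W = 7.4479 kWh/t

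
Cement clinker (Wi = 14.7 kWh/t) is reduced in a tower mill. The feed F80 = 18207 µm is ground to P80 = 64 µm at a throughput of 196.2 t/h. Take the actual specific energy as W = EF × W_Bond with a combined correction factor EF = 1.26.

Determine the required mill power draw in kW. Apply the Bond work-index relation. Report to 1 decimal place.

Bond:  W = 10 Wi (1/√P − 1/√F)
W = 10·14.7·(1/√64 − 1/√18207) = 10·14.7·(0.117589) = 17.2856 kWh/t
W_actual = 1.26 × 17.2856 = 21.7798 kWh/t
P = W·T = 21.7798·196.2 = 4273.2 kW

P = 4273.2 kW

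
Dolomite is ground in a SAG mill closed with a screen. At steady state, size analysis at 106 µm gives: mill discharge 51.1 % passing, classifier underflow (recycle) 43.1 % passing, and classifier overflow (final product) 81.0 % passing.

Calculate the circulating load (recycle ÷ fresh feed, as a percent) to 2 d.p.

Mass balance on the −106 µm fraction:
Fd + Rd = Ru + Fo ⇒ R/F = (o−d)/(d−u)
r = (81.0 − 51.1)/(51.1 − 43.1) = 29.9/8.0 = 3.7375
CL = 100·r = 373.75 %

CL = 373.75 %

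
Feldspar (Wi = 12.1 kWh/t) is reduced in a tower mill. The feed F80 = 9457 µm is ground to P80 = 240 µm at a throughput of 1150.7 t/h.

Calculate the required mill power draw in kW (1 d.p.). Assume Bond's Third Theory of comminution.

P = 7555.8 kW

W_Bond = 10·Wi·(1/√P₈₀ − 1/√F₈₀)
W = 10·12.1·(1/√240 − 1/√9457) = 10·12.1·(0.054267) = 6.5663 kWh/t
P = W·T = 6.5663·1150.7 = 7555.8 kW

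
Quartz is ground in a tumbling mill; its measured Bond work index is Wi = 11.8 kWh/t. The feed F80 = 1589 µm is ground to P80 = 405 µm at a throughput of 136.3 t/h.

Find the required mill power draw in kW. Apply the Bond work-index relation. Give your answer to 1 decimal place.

W = 10·Wi·(P80^(-½) − F80^(-½))
W = 10·11.8·(1/√405 − 1/√1589) = 10·11.8·(0.024604) = 2.9033 kWh/t
P = W·T = 2.9033·136.3 = 395.7 kW

P = 395.7 kW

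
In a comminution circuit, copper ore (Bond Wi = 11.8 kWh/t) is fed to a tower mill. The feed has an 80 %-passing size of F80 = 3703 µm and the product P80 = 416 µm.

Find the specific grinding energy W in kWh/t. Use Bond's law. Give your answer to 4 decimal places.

W = 3.8463 kWh/t

Bond:  W = 10 Wi (1/√P − 1/√F)
1/√416 = 0.049029;  1/√3703 = 0.016433
W = 10·11.8·(0.049029 − 0.016433) = 3.8463 kWh/t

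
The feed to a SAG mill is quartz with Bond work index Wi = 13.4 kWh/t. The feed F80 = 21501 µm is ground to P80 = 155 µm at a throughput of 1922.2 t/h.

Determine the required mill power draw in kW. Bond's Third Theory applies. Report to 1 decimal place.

W = 10 Wi (1/√P80 − 1/√F80)  [Bond]
W = 10·13.4·(1/√155 − 1/√21501) = 10·13.4·(0.073502) = 9.8493 kWh/t
Mill draw = 9.8493 × 1922.2 = 18932.3 kW

P = 18932.3 kW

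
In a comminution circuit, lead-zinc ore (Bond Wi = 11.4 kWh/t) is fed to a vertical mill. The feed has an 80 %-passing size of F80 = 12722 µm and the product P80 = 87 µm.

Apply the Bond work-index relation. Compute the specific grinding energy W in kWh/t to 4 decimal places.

W = 10 Wi (P80^-0.5 − F80^-0.5)
1/√87 = 0.107211;  1/√12722 = 0.008866
W = 10·11.4·(0.107211 − 0.008866) = 11.2114 kWh/t

W = 11.2114 kWh/t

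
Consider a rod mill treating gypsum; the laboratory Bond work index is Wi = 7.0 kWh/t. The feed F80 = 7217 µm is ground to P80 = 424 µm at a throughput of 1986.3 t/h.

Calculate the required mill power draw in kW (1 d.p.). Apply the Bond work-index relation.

Bond:  W = 10 Wi (1/√P − 1/√F)
W = 10·7.0·(1/√424 − 1/√7217) = 10·7.0·(0.036793) = 2.5755 kWh/t
Power = W × throughput = 2.5755 kWh/t × 1986.3 t/h = 5115.7 kW

P = 5115.7 kW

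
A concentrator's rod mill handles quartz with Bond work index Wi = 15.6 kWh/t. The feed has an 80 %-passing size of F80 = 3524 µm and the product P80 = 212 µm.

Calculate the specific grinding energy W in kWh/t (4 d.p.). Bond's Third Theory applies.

Bond:  W = 10 Wi (1/√P − 1/√F)
1/√212 = 0.068680;  1/√3524 = 0.016845
W = 10·15.6·(0.068680 − 0.016845) = 8.0862 kWh/t

W = 8.0862 kWh/t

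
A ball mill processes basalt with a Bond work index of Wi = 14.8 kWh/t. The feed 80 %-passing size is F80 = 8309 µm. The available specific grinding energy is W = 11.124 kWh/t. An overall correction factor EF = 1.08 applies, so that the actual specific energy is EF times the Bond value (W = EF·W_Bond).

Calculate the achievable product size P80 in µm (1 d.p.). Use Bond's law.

W = 10·Wi·(P80^(-½) − F80^(-½))
W_Bond = W / EF = 11.124 / 1.08 = 10.3000 kWh/t
⇒ 1/√P80 = W_Bond/(10·Wi) + 1/√F80
  = 10.3000/(10·14.8) + 1/√8309 = 0.069595 + 0.010970 = 0.080565
P80 = (1/0.080565)² = 12.4123² = 154.07 µm

P80 = 154.1 µm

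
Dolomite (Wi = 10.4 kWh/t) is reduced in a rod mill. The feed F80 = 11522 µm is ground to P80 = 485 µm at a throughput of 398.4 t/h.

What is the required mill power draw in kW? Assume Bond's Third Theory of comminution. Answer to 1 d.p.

W = 10 Wi (1/√P80 − 1/√F80)  [Bond]
W = 10·10.4·(1/√485 − 1/√11522) = 10·10.4·(0.036092) = 3.7535 kWh/t
Mill draw = 3.7535 × 398.4 = 1495.4 kW

P = 1495.4 kW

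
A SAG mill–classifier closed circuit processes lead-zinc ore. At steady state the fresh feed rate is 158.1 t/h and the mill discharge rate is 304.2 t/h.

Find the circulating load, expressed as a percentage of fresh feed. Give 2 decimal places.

Mill node: discharge = fresh + recycle.
R = M − F = 304.2 − 158.1 = 146.1 t/h
CL = 100·R/F = 100·146.1/158.1 = 92.41 %

CL = 92.41 %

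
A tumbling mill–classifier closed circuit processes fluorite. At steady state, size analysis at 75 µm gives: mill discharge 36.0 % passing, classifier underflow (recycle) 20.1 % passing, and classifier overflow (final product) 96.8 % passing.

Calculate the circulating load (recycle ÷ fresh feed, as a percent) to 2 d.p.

Balance %-passing 75 µm (r = R/F):
r = (o − d)/(d − u)
r = (96.8 − 36.0)/(36.0 − 20.1) = 60.8/15.9 = 3.8239
CL = 100·r = 382.39 %

CL = 382.39 %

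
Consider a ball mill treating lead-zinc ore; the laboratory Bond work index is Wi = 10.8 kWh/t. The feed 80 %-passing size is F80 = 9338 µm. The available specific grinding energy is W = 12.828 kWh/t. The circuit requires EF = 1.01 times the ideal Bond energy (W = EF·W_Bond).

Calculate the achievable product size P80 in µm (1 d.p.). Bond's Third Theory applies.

P80 = 61.1 µm

W = 10·Wi·[P80^(−½) − F80^(−½)]
W_Bond = W / EF = 12.828 / 1.01 = 12.7010 kWh/t
1/√P80 = 1/√F80 + W_Bond/(10·Wi)
  = 12.7010/(10·10.8) + 1/√9338 = 0.117602 + 0.010348 = 0.127950
P80 = (1/0.127950)² = 7.8155² = 61.08 µm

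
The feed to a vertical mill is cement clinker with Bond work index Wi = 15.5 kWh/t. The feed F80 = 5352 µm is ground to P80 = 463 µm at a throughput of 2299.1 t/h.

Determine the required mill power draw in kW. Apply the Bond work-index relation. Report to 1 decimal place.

W = 10 Wi (1/√P80 − 1/√F80)  [Bond]
W = 10·15.5·(1/√463 − 1/√5352) = 10·15.5·(0.032805) = 5.0847 kWh/t
Power = W × throughput = 5.0847 kWh/t × 2299.1 t/h = 11690.3 kW

P = 11690.3 kW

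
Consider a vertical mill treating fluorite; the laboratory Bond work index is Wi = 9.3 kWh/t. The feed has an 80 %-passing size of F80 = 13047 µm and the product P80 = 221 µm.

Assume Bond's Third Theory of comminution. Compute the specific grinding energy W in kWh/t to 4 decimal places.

W = 10 Wi (P80^-0.5 − F80^-0.5)
1/√221 = 0.067267;  1/√13047 = 0.008755
W = 10·9.3·(0.067267 − 0.008755) = 5.4417 kWh/t

W = 5.4417 kWh/t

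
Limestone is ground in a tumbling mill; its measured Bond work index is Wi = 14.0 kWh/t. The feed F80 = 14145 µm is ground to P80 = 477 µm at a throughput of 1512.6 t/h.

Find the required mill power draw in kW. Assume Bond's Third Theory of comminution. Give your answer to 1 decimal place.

W = 10 Wi (1/√P80 − 1/√F80)  [Bond]
W = 10·14.0·(1/√477 − 1/√14145) = 10·14.0·(0.037379) = 5.2330 kWh/t
P = W·T = 5.2330·1512.6 = 7915.5 kW

P = 7915.5 kW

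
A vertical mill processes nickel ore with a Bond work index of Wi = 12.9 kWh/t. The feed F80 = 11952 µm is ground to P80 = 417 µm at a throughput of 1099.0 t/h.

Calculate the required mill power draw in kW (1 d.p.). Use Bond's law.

P = 5645.8 kW

Bond:  W = 10 Wi (1/√P − 1/√F)
W = 10·12.9·(1/√417 − 1/√11952) = 10·12.9·(0.039823) = 5.1372 kWh/t
Power = W × throughput = 5.1372 kWh/t × 1099.0 t/h = 5645.8 kW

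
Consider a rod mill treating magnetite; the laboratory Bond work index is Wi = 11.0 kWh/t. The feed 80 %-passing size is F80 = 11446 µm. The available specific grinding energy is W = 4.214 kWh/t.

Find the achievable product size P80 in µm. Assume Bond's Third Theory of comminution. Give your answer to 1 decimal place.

W = 10 Wi (P80^-0.5 − F80^-0.5)
⇒ 1/√P80 = W/(10·Wi) + 1/√F80
  = 4.2140/(10·11.0) + 1/√11446 = 0.038309 + 0.009347 = 0.047656
P80 = (1/0.047656)² = 20.9837² = 440.31 µm

P80 = 440.3 µm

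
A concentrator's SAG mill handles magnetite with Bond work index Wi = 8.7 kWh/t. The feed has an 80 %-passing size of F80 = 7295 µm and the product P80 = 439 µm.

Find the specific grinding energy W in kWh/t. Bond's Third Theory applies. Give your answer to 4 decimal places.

W = 3.1337 kWh/t

W_Bond = 10·Wi·(1/√P₈₀ − 1/√F₈₀)
1/√439 = 0.047727;  1/√7295 = 0.011708
W = 10·8.7·(0.047727 − 0.011708) = 3.1337 kWh/t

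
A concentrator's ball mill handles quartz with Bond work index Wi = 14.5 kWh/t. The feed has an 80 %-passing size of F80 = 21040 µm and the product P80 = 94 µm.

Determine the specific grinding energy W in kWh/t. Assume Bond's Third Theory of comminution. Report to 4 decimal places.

Bond:  W = 10 Wi (1/√P − 1/√F)
1/√94 = 0.103142;  1/√21040 = 0.006894
W = 10·14.5·(0.103142 − 0.006894) = 13.9560 kWh/t

W = 13.9560 kWh/t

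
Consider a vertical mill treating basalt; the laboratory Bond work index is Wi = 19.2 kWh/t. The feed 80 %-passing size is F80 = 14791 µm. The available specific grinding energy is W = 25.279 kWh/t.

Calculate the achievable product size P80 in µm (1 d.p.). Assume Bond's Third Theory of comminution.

P80 = 51.1 µm

W = 10 Wi (1/√P80 − 1/√F80)  [Bond]
⇒ 1/√P80 = W/(10·Wi) + 1/√F80
  = 25.2790/(10·19.2) + 1/√14791 = 0.131661 + 0.008222 = 0.139884
P80 = (1/0.139884)² = 7.1488² = 51.11 µm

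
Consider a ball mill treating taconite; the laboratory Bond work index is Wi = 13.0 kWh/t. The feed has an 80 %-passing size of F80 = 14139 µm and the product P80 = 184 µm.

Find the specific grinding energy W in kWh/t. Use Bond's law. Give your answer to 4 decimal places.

W = 10·Wi·(P80^(-½) − F80^(-½))
1/√184 = 0.073721;  1/√14139 = 0.008410
W = 10·13.0·(0.073721 − 0.008410) = 8.4904 kWh/t

W = 8.4904 kWh/t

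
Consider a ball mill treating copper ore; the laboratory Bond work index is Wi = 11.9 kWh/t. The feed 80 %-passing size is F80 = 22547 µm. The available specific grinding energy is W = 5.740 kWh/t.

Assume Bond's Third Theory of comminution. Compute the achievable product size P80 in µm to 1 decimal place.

Bond: W = 10·Wi·(1/√P80 − 1/√F80)
⇒ 1/√P80 = W/(10 Wi) + 1/√F80
  = 5.7400/(10·11.9) + 1/√22547 = 0.048235 + 0.006660 = 0.054895
P80 = (1/0.054895)² = 18.2166² = 331.84 µm

P80 = 331.8 µm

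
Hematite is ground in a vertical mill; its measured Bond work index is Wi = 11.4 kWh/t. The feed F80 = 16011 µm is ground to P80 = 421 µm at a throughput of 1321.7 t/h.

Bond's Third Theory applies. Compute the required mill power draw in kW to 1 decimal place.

P = 6152.6 kW

W = 10 Wi (1/√P80 − 1/√F80)  [Bond]
W = 10·11.4·(1/√421 − 1/√16011) = 10·11.4·(0.040834) = 4.6551 kWh/t
P = W·T = 4.6551·1321.7 = 6152.6 kW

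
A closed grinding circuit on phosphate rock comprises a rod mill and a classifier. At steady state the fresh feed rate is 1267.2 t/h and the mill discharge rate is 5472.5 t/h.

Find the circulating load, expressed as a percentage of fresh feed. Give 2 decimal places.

Steady state: M = F + R.
R = M − F = 5472.5 − 1267.2 = 4205.3 t/h
CL = 100·R/F = 100·4205.3/1267.2 = 331.86 %

CL = 331.86 %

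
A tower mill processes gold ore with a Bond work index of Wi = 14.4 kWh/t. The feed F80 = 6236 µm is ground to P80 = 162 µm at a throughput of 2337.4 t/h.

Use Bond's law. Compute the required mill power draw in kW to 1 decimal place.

P = 22182.4 kW

Bond:  W = 10 Wi (1/√P − 1/√F)
W = 10·14.4·(1/√162 − 1/√6236) = 10·14.4·(0.065904) = 9.4902 kWh/t
P = W·T = 9.4902·2337.4 = 22182.4 kW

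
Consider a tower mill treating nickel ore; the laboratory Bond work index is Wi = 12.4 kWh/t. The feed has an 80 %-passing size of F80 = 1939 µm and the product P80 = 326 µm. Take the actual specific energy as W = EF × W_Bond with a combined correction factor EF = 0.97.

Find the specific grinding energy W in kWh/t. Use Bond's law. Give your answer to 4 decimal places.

W = 3.9302 kWh/t

W = 10 Wi (P80^-0.5 − F80^-0.5)
1/√326 = 0.055385;  1/√1939 = 0.022710
W = 10·12.4·(0.055385 − 0.022710) = 4.0517 kWh/t
Corrected W = EF·W_Bond = 0.97·4.0517 = 3.9302 kWh/t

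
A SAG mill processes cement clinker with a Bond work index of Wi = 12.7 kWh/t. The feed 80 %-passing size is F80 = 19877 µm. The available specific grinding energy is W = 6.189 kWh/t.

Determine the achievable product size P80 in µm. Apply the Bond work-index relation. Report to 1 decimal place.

P80 = 320.9 µm

W = 10 Wi (1/√P80 − 1/√F80)  [Bond]
P80^(−½) = W/(10 Wi) + F80^(−½)
  = 6.1890/(10·12.7) + 1/√19877 = 0.048732 + 0.007093 = 0.055825
P80 = (1/0.055825)² = 17.9131² = 320.88 µm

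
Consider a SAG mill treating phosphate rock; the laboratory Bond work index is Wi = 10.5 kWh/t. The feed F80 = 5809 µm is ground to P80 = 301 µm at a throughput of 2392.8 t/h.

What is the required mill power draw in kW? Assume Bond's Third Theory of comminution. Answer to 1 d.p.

Bond:  W = 10 Wi (1/√P − 1/√F)
W = 10·10.5·(1/√301 − 1/√5809) = 10·10.5·(0.044519) = 4.6745 kWh/t
Mill draw = 4.6745 × 2392.8 = 11185.0 kW

P = 11185.0 kW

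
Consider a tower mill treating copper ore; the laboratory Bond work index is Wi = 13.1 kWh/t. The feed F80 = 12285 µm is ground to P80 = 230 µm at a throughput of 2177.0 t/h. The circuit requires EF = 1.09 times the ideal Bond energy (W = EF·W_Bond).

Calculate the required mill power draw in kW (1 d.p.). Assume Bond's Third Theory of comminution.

Bond: W = 10·Wi·(1/√P80 − 1/√F80)
W = 10·13.1·(1/√230 − 1/√12285) = 10·13.1·(0.056916) = 7.4560 kWh/t
Corrected W = EF·W_Bond = 1.09·7.4560 = 8.1270 kWh/t
Power = W × throughput = 8.1270 kWh/t × 2177.0 t/h = 17692.5 kW

P = 17692.5 kW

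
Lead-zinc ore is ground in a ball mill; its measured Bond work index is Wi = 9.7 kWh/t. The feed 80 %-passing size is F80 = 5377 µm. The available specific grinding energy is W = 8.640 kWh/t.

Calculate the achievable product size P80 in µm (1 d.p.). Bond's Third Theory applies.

W = 10 Wi / √P80 − 10 Wi / √F80
P80^-0.5 = F80^-0.5 + W/(10 Wi)
  = 8.6400/(10·9.7) + 1/√5377 = 0.089072 + 0.013637 = 0.102710
P80 = (1/0.102710)² = 9.7362² = 94.79 µm

P80 = 94.8 µm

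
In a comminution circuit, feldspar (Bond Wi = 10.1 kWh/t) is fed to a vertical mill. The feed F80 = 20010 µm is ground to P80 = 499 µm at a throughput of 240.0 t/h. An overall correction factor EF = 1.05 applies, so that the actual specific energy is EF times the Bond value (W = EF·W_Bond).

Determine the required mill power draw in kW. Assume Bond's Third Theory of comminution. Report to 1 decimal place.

Bond: W = 10·Wi·(1/√P80 − 1/√F80)
W = 10·10.1·(1/√499 − 1/√20010) = 10·10.1·(0.037697) = 3.8074 kWh/t
With EF = 1.05: W = 3.8074·1.05 = 3.9978 kWh/t
Power = W × throughput = 3.9978 kWh/t × 240.0 t/h = 959.5 kW

P = 959.5 kW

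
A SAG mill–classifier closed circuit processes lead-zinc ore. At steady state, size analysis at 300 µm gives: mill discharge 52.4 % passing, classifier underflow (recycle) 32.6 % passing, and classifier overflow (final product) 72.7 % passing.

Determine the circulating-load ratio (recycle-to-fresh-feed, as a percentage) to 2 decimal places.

CL = 102.53 %

Balance %-passing 300 µm (r = R/F):
d + r·d = r·u + o → r(d−u) = o−d
r = (72.7 − 52.4)/(52.4 − 32.6) = 20.3/19.8 = 1.0253
CL = 100·r = 102.53 %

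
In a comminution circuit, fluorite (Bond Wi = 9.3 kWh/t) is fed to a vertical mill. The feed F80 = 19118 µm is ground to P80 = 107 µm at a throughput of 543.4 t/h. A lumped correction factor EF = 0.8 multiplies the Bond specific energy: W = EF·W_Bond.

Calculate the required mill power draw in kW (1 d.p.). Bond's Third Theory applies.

P = 3616.0 kW

W = 10·Wi·[P80^(−½) − F80^(−½)]
W = 10·9.3·(1/√107 − 1/√19118) = 10·9.3·(0.089441) = 8.3180 kWh/t
W_actual = 0.8 × 8.3180 = 6.6544 kWh/t
P = W·T = 6.6544·543.4 = 3616.0 kW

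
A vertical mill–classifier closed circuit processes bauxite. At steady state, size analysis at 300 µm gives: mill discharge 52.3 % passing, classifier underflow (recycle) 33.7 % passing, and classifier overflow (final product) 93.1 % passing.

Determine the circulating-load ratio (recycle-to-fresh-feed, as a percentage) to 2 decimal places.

Mass balance on the −300 µm fraction:
d + r·d = r·u + o → r(d−u) = o−d
r = (93.1 − 52.3)/(52.3 − 33.7) = 40.8/18.6 = 2.1935
CL = 100·r = 219.35 %

CL = 219.35 %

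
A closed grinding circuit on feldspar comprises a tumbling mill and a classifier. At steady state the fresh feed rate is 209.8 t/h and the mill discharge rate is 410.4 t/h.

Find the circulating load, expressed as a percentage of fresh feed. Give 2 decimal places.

CL = 95.61 %

Steady state: M = F + R.
R = M − F = 410.4 − 209.8 = 200.6 t/h
CL = 100·R/F = 100·200.6/209.8 = 95.61 %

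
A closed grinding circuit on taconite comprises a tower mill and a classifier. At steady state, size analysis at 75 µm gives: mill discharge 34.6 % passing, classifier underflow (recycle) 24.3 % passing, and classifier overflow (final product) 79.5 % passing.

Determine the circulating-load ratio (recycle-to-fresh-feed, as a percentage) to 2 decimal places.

Balance %-passing 75 µm (r = R/F):
r = (o − d)/(d − u)
r = (79.5 − 34.6)/(34.6 − 24.3) = 44.9/10.3 = 4.3592
CL = 100·r = 435.92 %

CL = 435.92 %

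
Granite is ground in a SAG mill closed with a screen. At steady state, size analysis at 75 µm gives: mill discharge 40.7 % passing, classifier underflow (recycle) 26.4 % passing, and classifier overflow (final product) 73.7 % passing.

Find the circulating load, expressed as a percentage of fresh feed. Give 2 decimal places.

CL = 230.77 %

Balance %-passing 75 µm (r = R/F):
d + r·d = r·u + o → r(d−u) = o−d
r = (73.7 − 40.7)/(40.7 − 26.4) = 33.0/14.3 = 2.3077
CL = 100·r = 230.77 %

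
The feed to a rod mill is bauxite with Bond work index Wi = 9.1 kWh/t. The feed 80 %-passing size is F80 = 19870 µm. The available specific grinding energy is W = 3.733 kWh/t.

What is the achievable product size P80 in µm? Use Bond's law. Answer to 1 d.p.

P80 = 431.9 µm

Bond:  W = 10 Wi (1/√P − 1/√F)
1/√P80 = 1/√F80 + W/(10·Wi)
  = 3.7330/(10·9.1) + 1/√19870 = 0.041022 + 0.007094 = 0.048116
P80 = (1/0.048116)² = 20.7830² = 431.94 µm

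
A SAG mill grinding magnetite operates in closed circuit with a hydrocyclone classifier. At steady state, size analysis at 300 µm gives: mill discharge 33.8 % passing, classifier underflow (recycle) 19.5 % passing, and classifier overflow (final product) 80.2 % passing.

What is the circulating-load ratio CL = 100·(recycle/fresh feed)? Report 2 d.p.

CL = 324.48 %

Balance %-passing 300 µm (r = R/F):
(1+r)d = ru + o → r = (o−d)/(d−u)
r = (80.2 − 33.8)/(33.8 − 19.5) = 46.4/14.3 = 3.2448
CL = 100·r = 324.48 %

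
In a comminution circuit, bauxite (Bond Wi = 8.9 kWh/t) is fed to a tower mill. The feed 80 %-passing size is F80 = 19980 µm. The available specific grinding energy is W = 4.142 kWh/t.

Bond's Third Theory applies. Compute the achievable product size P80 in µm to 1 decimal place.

W = 10 Wi (1/√P80 − 1/√F80)  [Bond]
⇒ 1/√P80 = W/(10 Wi) + 1/√F80
  = 4.1420/(10·8.9) + 1/√19980 = 0.046539 + 0.007075 = 0.053614
P80 = (1/0.053614)² = 18.6519² = 347.89 µm

P80 = 347.9 µm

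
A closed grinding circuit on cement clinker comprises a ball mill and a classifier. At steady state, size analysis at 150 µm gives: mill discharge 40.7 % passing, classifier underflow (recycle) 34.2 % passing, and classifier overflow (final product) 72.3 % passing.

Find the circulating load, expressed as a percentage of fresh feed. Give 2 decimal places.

Classifier node, passing 150 µm:
Fd + Rd = Ru + Fo ⇒ R/F = (o−d)/(d−u)
r = (72.3 − 40.7)/(40.7 − 34.2) = 31.6/6.5 = 4.8615
CL = 100·r = 486.15 %

CL = 486.15 %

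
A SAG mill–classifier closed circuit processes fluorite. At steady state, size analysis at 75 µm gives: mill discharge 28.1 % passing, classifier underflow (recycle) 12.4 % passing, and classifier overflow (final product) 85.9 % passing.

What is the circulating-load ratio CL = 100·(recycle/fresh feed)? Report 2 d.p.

Classifier node, passing 75 µm:
(1+r)d = ru + o → r = (o−d)/(d−u)
r = (85.9 − 28.1)/(28.1 − 12.4) = 57.8/15.7 = 3.6815
CL = 100·r = 368.15 %

CL = 368.15 %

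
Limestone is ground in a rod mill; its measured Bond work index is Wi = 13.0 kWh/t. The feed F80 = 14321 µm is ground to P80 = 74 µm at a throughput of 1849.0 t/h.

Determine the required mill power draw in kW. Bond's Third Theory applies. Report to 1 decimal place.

W = 10 Wi (P80^-0.5 − F80^-0.5)
W = 10·13.0·(1/√74 − 1/√14321) = 10·13.0·(0.107891) = 14.0259 kWh/t
P_mill = W·ṁ = 14.0259·1849.0 = 25933.8 kW

P = 25933.8 kW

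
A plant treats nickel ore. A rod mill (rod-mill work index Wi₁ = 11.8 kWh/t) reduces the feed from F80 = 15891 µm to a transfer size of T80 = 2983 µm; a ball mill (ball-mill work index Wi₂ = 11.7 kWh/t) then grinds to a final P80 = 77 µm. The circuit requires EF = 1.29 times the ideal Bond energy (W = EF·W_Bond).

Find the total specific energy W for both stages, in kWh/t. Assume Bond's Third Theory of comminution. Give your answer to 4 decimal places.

W = 16.0162 kWh/t

W = 10 Wi (1/√P80 − 1/√F80)  [Bond]
Stage 1 (15891→2983 µm, Wi₁=11.8): W₁ = 10·11.8·(0.018309 − 0.007933) = 1.2244 kWh/t
Stage 2 (2983→77 µm, Wi₂=11.7): W₂ = 10·11.7·(0.113961 − 0.018309) = 11.1912 kWh/t
W = W₁ + W₂ = 1.2244 + 11.1912 = 12.4156 kWh/t
Apply correction: 12.4156 × 1.29 = 16.0162 kWh/t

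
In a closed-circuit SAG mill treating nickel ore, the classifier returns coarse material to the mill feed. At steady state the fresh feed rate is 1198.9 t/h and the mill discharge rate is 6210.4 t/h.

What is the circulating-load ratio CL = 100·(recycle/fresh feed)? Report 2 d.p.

Mill node: discharge = fresh + recycle.
R = M − F = 6210.4 − 1198.9 = 5011.5 t/h
CL = 100·R/F = 100·5011.5/1198.9 = 418.01 %

CL = 418.01 %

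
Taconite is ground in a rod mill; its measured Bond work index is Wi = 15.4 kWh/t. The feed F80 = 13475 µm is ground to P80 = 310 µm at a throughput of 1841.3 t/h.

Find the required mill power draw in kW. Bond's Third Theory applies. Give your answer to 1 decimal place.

P = 13662.4 kW

Bond:  W = 10 Wi (1/√P − 1/√F)
W = 10·15.4·(1/√310 − 1/√13475) = 10·15.4·(0.048182) = 7.4200 kWh/t
Power = W × throughput = 7.4200 kWh/t × 1841.3 t/h = 13662.4 kW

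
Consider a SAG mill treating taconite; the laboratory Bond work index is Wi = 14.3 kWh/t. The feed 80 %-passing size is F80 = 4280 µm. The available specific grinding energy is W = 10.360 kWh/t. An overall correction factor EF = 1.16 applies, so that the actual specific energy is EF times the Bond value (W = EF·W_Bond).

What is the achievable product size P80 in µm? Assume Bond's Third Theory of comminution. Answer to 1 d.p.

Bond:  W = 10 Wi (1/√P − 1/√F)
W_Bond = W / EF = 10.360 / 1.16 = 8.9310 kWh/t
P80^(−½) = W_Bond/(10 Wi) + F80^(−½)
  = 8.9310/(10·14.3) + 1/√4280 = 0.062455 + 0.015285 = 0.077740
P80 = (1/0.077740)² = 12.8634² = 165.47 µm

P80 = 165.5 µm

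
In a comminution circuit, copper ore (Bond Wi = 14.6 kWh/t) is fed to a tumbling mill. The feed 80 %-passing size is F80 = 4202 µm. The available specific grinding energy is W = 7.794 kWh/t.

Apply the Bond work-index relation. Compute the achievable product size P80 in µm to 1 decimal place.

P80 = 211.2 µm

W = 10·Wi·[P80^(−½) − F80^(−½)]
⇒ 1/√P80 = W/(10·Wi) + 1/√F80
  = 7.7940/(10·14.6) + 1/√4202 = 0.053384 + 0.015427 = 0.068810
P80 = (1/0.068810)² = 14.5327² = 211.20 µm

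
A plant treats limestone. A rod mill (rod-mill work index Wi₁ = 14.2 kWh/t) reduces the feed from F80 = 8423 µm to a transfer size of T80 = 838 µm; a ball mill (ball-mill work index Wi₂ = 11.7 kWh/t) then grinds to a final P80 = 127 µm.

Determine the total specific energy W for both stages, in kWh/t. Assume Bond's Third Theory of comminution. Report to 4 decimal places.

W = 10 Wi (1/√P80 − 1/√F80)  [Bond]
Stage 1 (8423→838 µm, Wi₁=14.2): W₁ = 10·14.2·(0.034544 − 0.010896) = 3.3581 kWh/t
Stage 2 (838→127 µm, Wi₂=11.7): W₂ = 10·11.7·(0.088736 − 0.034544) = 6.3404 kWh/t
W = W₁ + W₂ = 3.3581 + 6.3404 = 9.6985 kWh/t

W = 9.6985 kWh/t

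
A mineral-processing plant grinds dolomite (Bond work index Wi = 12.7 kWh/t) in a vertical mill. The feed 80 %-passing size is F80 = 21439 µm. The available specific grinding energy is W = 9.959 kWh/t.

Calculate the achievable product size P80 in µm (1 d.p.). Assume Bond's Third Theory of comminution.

W = 10·Wi·[P80^(−½) − F80^(−½)]
P80^(−½) = W/(10 Wi) + F80^(−½)
  = 9.9590/(10·12.7) + 1/√21439 = 0.078417 + 0.006830 = 0.085247
P80 = (1/0.085247)² = 11.7306² = 137.61 µm

P80 = 137.6 µm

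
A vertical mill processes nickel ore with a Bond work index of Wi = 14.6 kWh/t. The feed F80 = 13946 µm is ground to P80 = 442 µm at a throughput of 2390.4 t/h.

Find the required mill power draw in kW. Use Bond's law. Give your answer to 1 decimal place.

W_Bond = 10·Wi·(1/√P₈₀ − 1/√F₈₀)
W = 10·14.6·(1/√442 − 1/√13946) = 10·14.6·(0.039097) = 5.7082 kWh/t
Power = W × throughput = 5.7082 kWh/t × 2390.4 t/h = 13644.9 kW

P = 13644.9 kW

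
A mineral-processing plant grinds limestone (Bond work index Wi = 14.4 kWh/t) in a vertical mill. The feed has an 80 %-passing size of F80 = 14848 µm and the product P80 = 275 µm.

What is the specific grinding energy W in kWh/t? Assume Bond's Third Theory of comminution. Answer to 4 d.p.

W = 10 Wi (P80^-0.5 − F80^-0.5)
1/√275 = 0.060302;  1/√14848 = 0.008207
W = 10·14.4·(0.060302 − 0.008207) = 7.5018 kWh/t

W = 7.5018 kWh/t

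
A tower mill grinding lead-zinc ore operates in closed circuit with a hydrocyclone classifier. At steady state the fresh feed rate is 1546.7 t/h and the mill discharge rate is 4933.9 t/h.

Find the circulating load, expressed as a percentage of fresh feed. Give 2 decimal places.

Discharge = new feed + return, hence
R = M − F = 4933.9 − 1546.7 = 3387.2 t/h
CL = 100·R/F = 100·3387.2/1546.7 = 219.00 %

CL = 219.00 %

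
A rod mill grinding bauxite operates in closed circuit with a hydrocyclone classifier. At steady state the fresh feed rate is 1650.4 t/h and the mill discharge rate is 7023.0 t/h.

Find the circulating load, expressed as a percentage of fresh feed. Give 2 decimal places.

CL = 325.53 %

M = F + R at steady state, so:
R = M − F = 7023.0 − 1650.4 = 5372.6 t/h
CL = 100·R/F = 100·5372.6/1650.4 = 325.53 %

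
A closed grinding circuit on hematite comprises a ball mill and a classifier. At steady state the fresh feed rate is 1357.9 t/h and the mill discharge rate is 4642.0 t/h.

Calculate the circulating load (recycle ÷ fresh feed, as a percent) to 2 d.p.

CL = 241.85 %

M = F + R at steady state, so:
R = M − F = 4642.0 − 1357.9 = 3284.1 t/h
CL = 100·R/F = 100·3284.1/1357.9 = 241.85 %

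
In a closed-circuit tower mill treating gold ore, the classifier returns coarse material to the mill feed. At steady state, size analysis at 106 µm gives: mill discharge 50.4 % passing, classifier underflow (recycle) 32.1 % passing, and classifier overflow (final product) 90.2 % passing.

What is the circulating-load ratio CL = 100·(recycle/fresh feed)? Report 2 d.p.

CL = 217.49 %

Two-product formula at 106 µm:
d + r·d = r·u + o → r(d−u) = o−d
r = (90.2 − 50.4)/(50.4 − 32.1) = 39.8/18.3 = 2.1749
CL = 100·r = 217.49 %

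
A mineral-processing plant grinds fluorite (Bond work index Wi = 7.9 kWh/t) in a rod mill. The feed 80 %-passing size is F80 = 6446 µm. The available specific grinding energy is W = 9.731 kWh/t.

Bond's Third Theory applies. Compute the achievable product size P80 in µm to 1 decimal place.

W = 10 Wi (1/√P80 − 1/√F80)  [Bond]
P80^-0.5 = F80^-0.5 + W/(10 Wi)
  = 9.7310/(10·7.9) + 1/√6446 = 0.123177 + 0.012455 = 0.135633
P80 = (1/0.135633)² = 7.3729² = 54.36 µm

P80 = 54.4 µm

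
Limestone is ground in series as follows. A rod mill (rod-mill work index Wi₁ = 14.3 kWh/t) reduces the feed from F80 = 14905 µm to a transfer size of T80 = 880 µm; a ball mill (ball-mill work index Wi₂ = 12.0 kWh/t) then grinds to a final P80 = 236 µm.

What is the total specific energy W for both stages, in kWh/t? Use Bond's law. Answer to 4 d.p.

W = 7.4154 kWh/t

W = 10 Wi / √P80 − 10 Wi / √F80
Stage 1 (14905→880 µm, Wi₁=14.3): W₁ = 10·14.3·(0.033710 − 0.008191) = 3.6492 kWh/t
Stage 2 (880→236 µm, Wi₂=12.0): W₂ = 10·12.0·(0.065094 − 0.033710) = 3.7661 kWh/t
W = W₁ + W₂ = 3.6492 + 3.7661 = 7.4154 kWh/t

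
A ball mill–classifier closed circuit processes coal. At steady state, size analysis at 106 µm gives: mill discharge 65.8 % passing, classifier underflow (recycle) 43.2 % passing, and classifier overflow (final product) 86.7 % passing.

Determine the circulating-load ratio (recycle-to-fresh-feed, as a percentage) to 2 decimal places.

CL = 92.48 %

Let r = R/F. Size balance at 106 µm:
Fd + Rd = Ru + Fo ⇒ R/F = (o−d)/(d−u)
r = (86.7 − 65.8)/(65.8 − 43.2) = 20.9/22.6 = 0.9248
CL = 100·r = 92.48 %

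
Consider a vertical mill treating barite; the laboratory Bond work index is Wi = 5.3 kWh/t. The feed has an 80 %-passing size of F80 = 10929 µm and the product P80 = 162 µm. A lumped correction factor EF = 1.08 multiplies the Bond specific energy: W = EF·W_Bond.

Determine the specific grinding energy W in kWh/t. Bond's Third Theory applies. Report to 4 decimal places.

W = 3.9497 kWh/t

Bond: W = 10·Wi·(1/√P80 − 1/√F80)
1/√162 = 0.078567;  1/√10929 = 0.009566
W = 10·5.3·(0.078567 − 0.009566) = 3.6571 kWh/t
W_actual = 1.08 × 3.6571 = 3.9497 kWh/t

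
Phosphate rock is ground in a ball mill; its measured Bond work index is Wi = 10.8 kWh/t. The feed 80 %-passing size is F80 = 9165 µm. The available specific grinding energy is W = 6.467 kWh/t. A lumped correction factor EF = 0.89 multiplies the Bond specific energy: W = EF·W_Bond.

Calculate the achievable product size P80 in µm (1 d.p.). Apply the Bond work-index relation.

P80 = 165.5 µm

W = 10 Wi (P80^-0.5 − F80^-0.5)
W_Bond = W / EF = 6.467 / 0.89 = 7.2663 kWh/t
P80^-0.5 = F80^-0.5 + W_Bond/(10 Wi)
  = 7.2663/(10·10.8) + 1/√9165 = 0.067280 + 0.010446 = 0.077726
P80 = (1/0.077726)² = 12.8657² = 165.53 µm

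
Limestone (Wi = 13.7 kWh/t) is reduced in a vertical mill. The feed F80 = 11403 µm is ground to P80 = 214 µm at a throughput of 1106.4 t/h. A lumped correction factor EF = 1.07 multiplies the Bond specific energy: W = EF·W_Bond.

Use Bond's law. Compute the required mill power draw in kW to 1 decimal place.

Bond:  W = 10 Wi (1/√P − 1/√F)
W = 10·13.7·(1/√214 − 1/√11403) = 10·13.7·(0.058994) = 8.0822 kWh/t
Apply correction: 8.0822 × 1.07 = 8.6479 kWh/t
Power = W × throughput = 8.6479 kWh/t × 1106.4 t/h = 9568.1 kW

P = 9568.1 kW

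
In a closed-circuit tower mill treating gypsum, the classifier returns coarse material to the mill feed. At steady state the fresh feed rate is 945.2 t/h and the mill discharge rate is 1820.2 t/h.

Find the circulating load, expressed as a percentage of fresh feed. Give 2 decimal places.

Steady state: M = F + R.
R = M − F = 1820.2 − 945.2 = 875.0 t/h
CL = 100·R/F = 100·875.0/945.2 = 92.57 %

CL = 92.57 %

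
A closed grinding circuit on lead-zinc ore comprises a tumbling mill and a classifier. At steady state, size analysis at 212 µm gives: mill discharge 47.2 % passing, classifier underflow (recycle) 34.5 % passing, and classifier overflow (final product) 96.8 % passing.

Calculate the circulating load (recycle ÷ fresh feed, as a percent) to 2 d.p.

CL = 390.55 %

Balance %-passing 212 µm (r = R/F):
Fd + Rd = Ru + Fo ⇒ R/F = (o−d)/(d−u)
r = (96.8 − 47.2)/(47.2 − 34.5) = 49.6/12.7 = 3.9055
CL = 100·r = 390.55 %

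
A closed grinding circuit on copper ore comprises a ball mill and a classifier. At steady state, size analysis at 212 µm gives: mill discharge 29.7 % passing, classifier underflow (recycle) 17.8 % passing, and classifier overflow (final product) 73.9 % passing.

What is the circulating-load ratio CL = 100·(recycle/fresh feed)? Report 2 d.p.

CL = 371.43 %

Balance %-passing 212 µm (r = R/F):
d + r·d = r·u + o → r(d−u) = o−d
r = (73.9 − 29.7)/(29.7 − 17.8) = 44.2/11.9 = 3.7143
CL = 100·r = 371.43 %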